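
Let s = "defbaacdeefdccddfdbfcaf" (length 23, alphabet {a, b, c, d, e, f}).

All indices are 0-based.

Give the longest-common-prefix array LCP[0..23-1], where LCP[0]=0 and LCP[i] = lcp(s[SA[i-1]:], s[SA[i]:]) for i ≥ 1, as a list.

[0, 1, 1, 0, 1, 0, 1, 1, 2, 0, 1, 1, 1, 2, 1, 0, 1, 2, 0, 1, 1, 1, 2]

sorted suffixes:
  #0 SA[0]=4  'aacdeefdccddfdbfcaf'
  #1 SA[1]=5  'acdeefdccddfdbfcaf'
  #2 SA[2]=21  'af'
  #3 SA[3]=3  'baacdeefdccddfdbfcaf'
  #4 SA[4]=18  'bfcaf'
  #5 SA[5]=20  'caf'
  #6 SA[6]=12  'ccddfdbfcaf'
  #7 SA[7]=13  'cddfdbfcaf'
  #8 SA[8]=6  'cdeefdccddfdbfcaf'
  #9 SA[9]=17  'dbfcaf'
  #10 SA[10]=11  'dccddfdbfcaf'
  #11 SA[11]=14  'ddfdbfcaf'
  #12 SA[12]=7  'deefdccddfdbfcaf'
  #13 SA[13]=0  'defbaacdeefdccddfdbfcaf'
  #14 SA[14]=15  'dfdbfcaf'
  #15 SA[15]=8  'eefdccddfdbfcaf'
  #16 SA[16]=1  'efbaacdeefdccddfdbfcaf'
  #17 SA[17]=9  'efdccddfdbfcaf'
  #18 SA[18]=22  'f'
  #19 SA[19]=2  'fbaacdeefdccddfdbfcaf'
  #20 SA[20]=19  'fcaf'
  #21 SA[21]=16  'fdbfcaf'
  #22 SA[22]=10  'fdccddfdbfcaf'

SA = [4, 5, 21, 3, 18, 20, 12, 13, 6, 17, 11, 14, 7, 0, 15, 8, 1, 9, 22, 2, 19, 16, 10]
rank  pair      lcp
   1  s[4:],s[5:]  1  'a'
   2  s[5:],s[21:]  1  'a'
   3  s[21:],s[3:]  0  ''
   4  s[3:],s[18:]  1  'b'
   5  s[18:],s[20:]  0  ''
   6  s[20:],s[12:]  1  'c'
   7  s[12:],s[13:]  1  'c'
   8  s[13:],s[6:]  2  'cd'
   9  s[6:],s[17:]  0  ''
  10  s[17:],s[11:]  1  'd'
  11  s[11:],s[14:]  1  'd'
  12  s[14:],s[7:]  1  'd'
  13  s[7:],s[0:]  2  'de'
  14  s[0:],s[15:]  1  'd'
  15  s[15:],s[8:]  0  ''
  16  s[8:],s[1:]  1  'e'
  17  s[1:],s[9:]  2  'ef'
  18  s[9:],s[22:]  0  ''
  19  s[22:],s[2:]  1  'f'
  20  s[2:],s[19:]  1  'f'
  21  s[19:],s[16:]  1  'f'
  22  s[16:],s[10:]  2  'fd'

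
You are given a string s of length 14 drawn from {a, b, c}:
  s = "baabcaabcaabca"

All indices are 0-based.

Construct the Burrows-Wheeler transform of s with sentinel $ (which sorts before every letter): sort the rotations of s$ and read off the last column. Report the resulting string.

acccbaaa$aaabbb

rank  rotation         last
    0  $baabcaabcaabca  a
    1  a$baabcaabcaabc  c
    2  aabca$baabcaabc  c
    3  aabcaabca$baabc  c
    4  aabcaabcaabca$b  b
    5  abca$baabcaabca  a
    6  abcaabca$baabca  a
    7  abcaabcaabca$ba  a
    8  baabcaabcaabca$  $
    9  bca$baabcaabcaa  a
   10  bcaabca$baabcaa  a
   11  bcaabcaabca$baa  a
   12  ca$baabcaabcaab  b
   13  caabca$baabcaab  b
   14  caabcaabca$baab  b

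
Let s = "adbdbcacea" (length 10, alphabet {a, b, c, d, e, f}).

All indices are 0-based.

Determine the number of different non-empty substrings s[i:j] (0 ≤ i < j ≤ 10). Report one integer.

49

rank→(start, suffix):
  0 → (9, 'a')
  1 → (6, 'acea')
  2 → (0, 'adbdbcacea')
  3 → (4, 'bcacea')
  4 → (2, 'bdbcacea')
  5 → (5, 'cacea')
  6 → (7, 'cea')
  7 → (3, 'dbcacea')
  8 → (1, 'dbdbcacea')
  9 → (8, 'ea')

SA = [9, 6, 0, 4, 2, 5, 7, 3, 1, 8]
rank  pair      lcp
   1  s[9:],s[6:]  1  'a'
   2  s[6:],s[0:]  1  'a'
   3  s[0:],s[4:]  0  ''
   4  s[4:],s[2:]  1  'b'
   5  s[2:],s[5:]  0  ''
   6  s[5:],s[7:]  1  'c'
   7  s[7:],s[3:]  0  ''
   8  s[3:],s[1:]  2  'db'
   9  s[1:],s[8:]  0  ''

n(n+1)/2 = 10·11/2 = 55
Σ LCP = 0 + 1 + 1 + 0 + 1 + 0 + 1 + 0 + 2 + 0 = 6
distinct = 55 − 6 = 49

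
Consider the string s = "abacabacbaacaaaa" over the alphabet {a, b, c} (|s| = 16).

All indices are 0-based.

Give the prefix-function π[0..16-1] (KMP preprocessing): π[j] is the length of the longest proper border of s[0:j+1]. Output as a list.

[0, 0, 1, 0, 1, 2, 3, 4, 0, 1, 1, 0, 1, 1, 1, 1]

π[0] = 0
j=1 s[j]='b': π[1]=0 (border '')
j=2 s[j]='a': π[2]=1 (border 'a')
j=3 s[j]='c': k: 1→0; π[3]=0 (border '')
j=4 s[j]='a': π[4]=1 (border 'a')
j=5 s[j]='b': π[5]=2 (border 'ab')
j=6 s[j]='a': π[6]=3 (border 'aba')
j=7 s[j]='c': π[7]=4 (border 'abac')
j=8 s[j]='b': k: 4→0; π[8]=0 (border '')
j=9 s[j]='a': π[9]=1 (border 'a')
j=10 s[j]='a': k: 1→0; π[10]=1 (border 'a')
j=11 s[j]='c': k: 1→0; π[11]=0 (border '')
j=12 s[j]='a': π[12]=1 (border 'a')
j=13 s[j]='a': k: 1→0; π[13]=1 (border 'a')
j=14 s[j]='a': k: 1→0; π[14]=1 (border 'a')
j=15 s[j]='a': k: 1→0; π[15]=1 (border 'a')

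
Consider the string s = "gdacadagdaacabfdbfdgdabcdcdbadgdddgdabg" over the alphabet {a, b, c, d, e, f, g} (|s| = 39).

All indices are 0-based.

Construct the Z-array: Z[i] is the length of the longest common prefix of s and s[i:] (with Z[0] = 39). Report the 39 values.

[39, 0, 0, 0, 0, 0, 0, 3, 0, 0, 0, 0, 0, 0, 0, 0, 0, 0, 0, 3, 0, 0, 0, 0, 0, 0, 0, 0, 0, 0, 2, 0, 0, 0, 3, 0, 0, 0, 1]

Z[0]=39
i=1: outside box; Z[1]=0
i=2: outside box; Z[2]=0
i=3: outside box; Z[3]=0
i=4: outside box; Z[4]=0
i=5: outside box; Z[5]=0
i=6: outside box; Z[6]=0
i=7: outside box; Z[7]=3 scan→box=[7,10)
i=8: min(r-i=2, Z[1]=0)=0; Z[8]=0
i=9: min(r-i=1, Z[2]=0)=0; Z[9]=0
i=10: outside box; Z[10]=0
i=11: outside box; Z[11]=0
i=12: outside box; Z[12]=0
i=13: outside box; Z[13]=0
i=14: outside box; Z[14]=0
i=15: outside box; Z[15]=0
i=16: outside box; Z[16]=0
i=17: outside box; Z[17]=0
i=18: outside box; Z[18]=0
i=19: outside box; Z[19]=3 scan→box=[19,22)
i=20: min(r-i=2, Z[1]=0)=0; Z[20]=0
i=21: min(r-i=1, Z[2]=0)=0; Z[21]=0
i=22: outside box; Z[22]=0
i=23: outside box; Z[23]=0
i=24: outside box; Z[24]=0
i=25: outside box; Z[25]=0
i=26: outside box; Z[26]=0
i=27: outside box; Z[27]=0
i=28: outside box; Z[28]=0
i=29: outside box; Z[29]=0
i=30: outside box; Z[30]=2 scan→box=[30,32)
i=31: min(r-i=1, Z[1]=0)=0; Z[31]=0
i=32: outside box; Z[32]=0
i=33: outside box; Z[33]=0
i=34: outside box; Z[34]=3 scan→box=[34,37)
i=35: min(r-i=2, Z[1]=0)=0; Z[35]=0
i=36: min(r-i=1, Z[2]=0)=0; Z[36]=0
i=37: outside box; Z[37]=0
i=38: outside box; Z[38]=1 scan→box=[38,39)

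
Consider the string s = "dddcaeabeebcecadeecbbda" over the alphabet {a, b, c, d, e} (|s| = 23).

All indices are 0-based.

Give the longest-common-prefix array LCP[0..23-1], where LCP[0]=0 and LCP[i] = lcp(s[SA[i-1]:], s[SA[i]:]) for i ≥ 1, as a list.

rank | idx | suffix
   0 |  22 | a
   1 |   6 | abeebcecadeecbbda
   2 |  14 | adeecbbda
   3 |   4 | aeabeebcecadeecbbda
   4 |  19 | bbda
   5 |  10 | bcecadeecbbda
   6 |  20 | bda
   7 |   7 | beebcecadeecbbda
   8 |  13 | cadeecbbda
   9 |   3 | caeabeebcecadeecbbda
  10 |  18 | cbbda
  11 |  11 | cecadeecbbda
  12 |  21 | da
  13 |   2 | dcaeabeebcecadeecbbda
  14 |   1 | ddcaeabeebcecadeecbbda
  15 |   0 | dddcaeabeebcecadeecbbda
  16 |  15 | deecbbda
  17 |   5 | eabeebcecadeecbbda
  18 |   9 | ebcecadeecbbda
  19 |  12 | ecadeecbbda
  20 |  17 | ecbbda
  21 |   8 | eebcecadeecbbda
  22 |  16 | eecbbda

SA = [22, 6, 14, 4, 19, 10, 20, 7, 13, 3, 18, 11, 21, 2, 1, 0, 15, 5, 9, 12, 17, 8, 16]
[i] adj suffixes → lcp
  [1] 22/6 → 1 ('a')
  [2] 6/14 → 1 ('a')
  [3] 14/4 → 1 ('a')
  [4] 4/19 → 0 ('')
  [5] 19/10 → 1 ('b')
  [6] 10/20 → 1 ('b')
  [7] 20/7 → 1 ('b')
  [8] 7/13 → 0 ('')
  [9] 13/3 → 2 ('ca')
  [10] 3/18 → 1 ('c')
  [11] 18/11 → 1 ('c')
  [12] 11/21 → 0 ('')
  [13] 21/2 → 1 ('d')
  [14] 2/1 → 1 ('d')
  [15] 1/0 → 2 ('dd')
  [16] 0/15 → 1 ('d')
  [17] 15/5 → 0 ('')
  [18] 5/9 → 1 ('e')
  [19] 9/12 → 1 ('e')
  [20] 12/17 → 2 ('ec')
  [21] 17/8 → 1 ('e')
  [22] 8/16 → 2 ('ee')

[0, 1, 1, 1, 0, 1, 1, 1, 0, 2, 1, 1, 0, 1, 1, 2, 1, 0, 1, 1, 2, 1, 2]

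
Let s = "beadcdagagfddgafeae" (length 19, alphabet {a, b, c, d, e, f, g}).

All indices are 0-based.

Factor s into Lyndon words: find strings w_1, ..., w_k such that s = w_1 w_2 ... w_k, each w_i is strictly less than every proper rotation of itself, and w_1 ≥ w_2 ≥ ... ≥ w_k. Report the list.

["be", "adcdagagfddgafeae"]

emit factor 1: 'be' (i=0, period=2)
emit factor 2: 'adcdagagfddgafeae' (i=2, period=17)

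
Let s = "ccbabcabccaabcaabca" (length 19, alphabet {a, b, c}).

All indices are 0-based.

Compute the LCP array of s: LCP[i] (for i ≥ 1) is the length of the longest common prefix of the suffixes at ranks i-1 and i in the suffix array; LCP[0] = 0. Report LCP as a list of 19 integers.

rank | idx | suffix
   0 |  18 | a
   1 |  14 | aabca
   2 |  10 | aabcaabca
   3 |  15 | abca
   4 |  11 | abcaabca
   5 |   3 | abcabccaabcaabca
   6 |   6 | abccaabcaabca
   7 |   2 | babcabccaabcaabca
   8 |  16 | bca
   9 |  12 | bcaabca
  10 |   4 | bcabccaabcaabca
  11 |   7 | bccaabcaabca
  12 |  17 | ca
  13 |  13 | caabca
  14 |   9 | caabcaabca
  15 |   5 | cabccaabcaabca
  16 |   1 | cbabcabccaabcaabca
  17 |   8 | ccaabcaabca
  18 |   0 | ccbabcabccaabcaabca

SA = [18, 14, 10, 15, 11, 3, 6, 2, 16, 12, 4, 7, 17, 13, 9, 5, 1, 8, 0]
[i] adj suffixes → lcp
  [1] 18/14 → 1 ('a')
  [2] 14/10 → 5 ('aabca')
  [3] 10/15 → 1 ('a')
  [4] 15/11 → 4 ('abca')
  [5] 11/3 → 4 ('abca')
  [6] 3/6 → 3 ('abc')
  [7] 6/2 → 0 ('')
  [8] 2/16 → 1 ('b')
  [9] 16/12 → 3 ('bca')
  [10] 12/4 → 3 ('bca')
  [11] 4/7 → 2 ('bc')
  [12] 7/17 → 0 ('')
  [13] 17/13 → 2 ('ca')
  [14] 13/9 → 6 ('caabca')
  [15] 9/5 → 2 ('ca')
  [16] 5/1 → 1 ('c')
  [17] 1/8 → 1 ('c')
  [18] 8/0 → 2 ('cc')

[0, 1, 5, 1, 4, 4, 3, 0, 1, 3, 3, 2, 0, 2, 6, 2, 1, 1, 2]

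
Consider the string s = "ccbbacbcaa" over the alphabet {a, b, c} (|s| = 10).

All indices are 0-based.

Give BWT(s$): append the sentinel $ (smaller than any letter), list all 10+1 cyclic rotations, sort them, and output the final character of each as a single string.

rank  rotation     last
    0  $ccbbacbcaa  a
    1  a$ccbbacbca  a
    2  aa$ccbbacbc  c
    3  acbcaa$ccbb  b
    4  bacbcaa$ccb  b
    5  bbacbcaa$cc  c
    6  bcaa$ccbbac  c
    7  caa$ccbbacb  b
    8  cbbacbcaa$c  c
    9  cbcaa$ccbba  a
   10  ccbbacbcaa$  $

aacbbccbca$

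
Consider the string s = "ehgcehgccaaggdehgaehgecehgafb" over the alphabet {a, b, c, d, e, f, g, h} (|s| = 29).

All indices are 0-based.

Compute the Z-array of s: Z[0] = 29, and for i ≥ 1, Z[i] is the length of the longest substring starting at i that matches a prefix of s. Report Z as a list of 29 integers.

Z[0]=29
i=1: outside box; Z[1]=0
i=2: outside box; Z[2]=0
i=3: outside box; Z[3]=0
i=4: outside box; Z[4]=4 grow→box=[4,8)
i=5: min(r-i=3, Z[1]=0)=0; Z[5]=0
i=6: min(r-i=2, Z[2]=0)=0; Z[6]=0
i=7: min(r-i=1, Z[3]=0)=0; Z[7]=0
i=8: outside box; Z[8]=0
i=9: outside box; Z[9]=0
i=10: outside box; Z[10]=0
i=11: outside box; Z[11]=0
i=12: outside box; Z[12]=0
i=13: outside box; Z[13]=0
i=14: outside box; Z[14]=3 grow→box=[14,17)
i=15: min(r-i=2, Z[1]=0)=0; Z[15]=0
i=16: min(r-i=1, Z[2]=0)=0; Z[16]=0
i=17: outside box; Z[17]=0
i=18: outside box; Z[18]=3 grow→box=[18,21)
i=19: min(r-i=2, Z[1]=0)=0; Z[19]=0
i=20: min(r-i=1, Z[2]=0)=0; Z[20]=0
i=21: outside box; Z[21]=1 grow→box=[21,22)
i=22: outside box; Z[22]=0
i=23: outside box; Z[23]=3 grow→box=[23,26)
i=24: min(r-i=2, Z[1]=0)=0; Z[24]=0
i=25: min(r-i=1, Z[2]=0)=0; Z[25]=0
i=26: outside box; Z[26]=0
i=27: outside box; Z[27]=0
i=28: outside box; Z[28]=0

[29, 0, 0, 0, 4, 0, 0, 0, 0, 0, 0, 0, 0, 0, 3, 0, 0, 0, 3, 0, 0, 1, 0, 3, 0, 0, 0, 0, 0]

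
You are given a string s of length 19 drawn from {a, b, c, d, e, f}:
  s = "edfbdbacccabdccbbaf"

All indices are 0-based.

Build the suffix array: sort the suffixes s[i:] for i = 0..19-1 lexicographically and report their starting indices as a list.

[10, 6, 17, 5, 16, 15, 3, 11, 9, 14, 8, 13, 7, 4, 12, 1, 0, 18, 2]

sorted suffixes:
  #0 SA[0]=10  'abdccbbaf'
  #1 SA[1]=6  'acccabdccbbaf'
  #2 SA[2]=17  'af'
  #3 SA[3]=5  'bacccabdccbbaf'
  #4 SA[4]=16  'baf'
  #5 SA[5]=15  'bbaf'
  #6 SA[6]=3  'bdbacccabdccbbaf'
  #7 SA[7]=11  'bdccbbaf'
  #8 SA[8]=9  'cabdccbbaf'
  #9 SA[9]=14  'cbbaf'
  #10 SA[10]=8  'ccabdccbbaf'
  #11 SA[11]=13  'ccbbaf'
  #12 SA[12]=7  'cccabdccbbaf'
  #13 SA[13]=4  'dbacccabdccbbaf'
  #14 SA[14]=12  'dccbbaf'
  #15 SA[15]=1  'dfbdbacccabdccbbaf'
  #16 SA[16]=0  'edfbdbacccabdccbbaf'
  #17 SA[17]=18  'f'
  #18 SA[18]=2  'fbdbacccabdccbbaf'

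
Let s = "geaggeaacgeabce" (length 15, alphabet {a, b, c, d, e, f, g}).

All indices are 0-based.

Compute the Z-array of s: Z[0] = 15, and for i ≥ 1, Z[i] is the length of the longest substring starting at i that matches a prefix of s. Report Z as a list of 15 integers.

Z[0]=15
i=1: i≥r, start 0; Z[1]=0
i=2: i≥r, start 0; Z[2]=0
i=3: i≥r, start 0; Z[3]=1 grow→box=[3,4)
i=4: i≥r, start 0; Z[4]=3 grow→box=[4,7)
i=5: min(r-i=2, Z[1]=0)=0; Z[5]=0
i=6: min(r-i=1, Z[2]=0)=0; Z[6]=0
i=7: i≥r, start 0; Z[7]=0
i=8: i≥r, start 0; Z[8]=0
i=9: i≥r, start 0; Z[9]=3 grow→box=[9,12)
i=10: min(r-i=2, Z[1]=0)=0; Z[10]=0
i=11: min(r-i=1, Z[2]=0)=0; Z[11]=0
i=12: i≥r, start 0; Z[12]=0
i=13: i≥r, start 0; Z[13]=0
i=14: i≥r, start 0; Z[14]=0

[15, 0, 0, 1, 3, 0, 0, 0, 0, 3, 0, 0, 0, 0, 0]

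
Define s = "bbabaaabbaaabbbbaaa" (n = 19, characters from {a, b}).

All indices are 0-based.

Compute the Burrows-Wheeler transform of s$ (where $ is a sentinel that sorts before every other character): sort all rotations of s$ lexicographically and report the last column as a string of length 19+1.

aaabbbaabaababbba$ba

rank  rotation              last
    0  $bbabaaabbaaabbbbaaa  a
    1  a$bbabaaabbaaabbbbaa  a
    2  aa$bbabaaabbaaabbbba  a
    3  aaa$bbabaaabbaaabbbb  b
    4  aaabbaaabbbbaaa$bbab  b
    5  aaabbbbaaa$bbabaaabb  b
    6  aabbaaabbbbaaa$bbaba  a
    7  aabbbbaaa$bbabaaabba  a
    8  abaaabbaaabbbbaaa$bb  b
    9  abbaaabbbbaaa$bbabaa  a
   10  abbbbaaa$bbabaaabbaa  a
   11  baaa$bbabaaabbaaabbb  b
   12  baaabbaaabbbbaaa$bba  a
   13  baaabbbbaaa$bbabaaab  b
   14  babaaabbaaabbbbaaa$b  b
   15  bbaaa$bbabaaabbaaabb  b
   16  bbaaabbbbaaa$bbabaaa  a
   17  bbabaaabbaaabbbbaaa$  $
   18  bbbaaa$bbabaaabbaaab  b
   19  bbbbaaa$bbabaaabbaaa  a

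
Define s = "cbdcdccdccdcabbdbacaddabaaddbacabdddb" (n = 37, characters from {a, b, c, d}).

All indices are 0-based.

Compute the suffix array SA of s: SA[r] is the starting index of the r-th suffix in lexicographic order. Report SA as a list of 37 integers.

sorted suffixes:
  #0 SA[0]=24  'aaddbacabdddb'
  #1 SA[1]=22  'abaaddbacabdddb'
  #2 SA[2]=12  'abbdbacaddabaaddbacabdddb'
  #3 SA[3]=31  'abdddb'
  #4 SA[4]=29  'acabdddb'
  #5 SA[5]=17  'acaddabaaddbacabdddb'
  #6 SA[6]=19  'addabaaddbacabdddb'
  #7 SA[7]=25  'addbacabdddb'
  #8 SA[8]=36  'b'
  #9 SA[9]=23  'baaddbacabdddb'
  #10 SA[10]=28  'bacabdddb'
  #11 SA[11]=16  'bacaddabaaddbacabdddb'
  #12 SA[12]=13  'bbdbacaddabaaddbacabdddb'
  #13 SA[13]=14  'bdbacaddabaaddbacabdddb'
  #14 SA[14]=1  'bdcdccdccdcabbdbacaddabaaddbacabdddb'
  #15 SA[15]=32  'bdddb'
  #16 SA[16]=11  'cabbdbacaddabaaddbacabdddb'
  #17 SA[17]=30  'cabdddb'
  #18 SA[18]=18  'caddabaaddbacabdddb'
  #19 SA[19]=0  'cbdcdccdccdcabbdbacaddabaaddbacabdddb'
  #20 SA[20]=8  'ccdcabbdbacaddabaaddbacabdddb'
  #21 SA[21]=5  'ccdccdcabbdbacaddabaaddbacabdddb'
  #22 SA[22]=9  'cdcabbdbacaddabaaddbacabdddb'
  #23 SA[23]=6  'cdccdcabbdbacaddabaaddbacabdddb'
  #24 SA[24]=3  'cdccdccdcabbdbacaddabaaddbacabdddb'
  #25 SA[25]=21  'dabaaddbacabdddb'
  #26 SA[26]=35  'db'
  #27 SA[27]=27  'dbacabdddb'
  #28 SA[28]=15  'dbacaddabaaddbacabdddb'
  #29 SA[29]=10  'dcabbdbacaddabaaddbacabdddb'
  #30 SA[30]=7  'dccdcabbdbacaddabaaddbacabdddb'
  #31 SA[31]=4  'dccdccdcabbdbacaddabaaddbacabdddb'
  #32 SA[32]=2  'dcdccdccdcabbdbacaddabaaddbacabdddb'
  #33 SA[33]=20  'ddabaaddbacabdddb'
  #34 SA[34]=34  'ddb'
  #35 SA[35]=26  'ddbacabdddb'
  #36 SA[36]=33  'dddb'

[24, 22, 12, 31, 29, 17, 19, 25, 36, 23, 28, 16, 13, 14, 1, 32, 11, 30, 18, 0, 8, 5, 9, 6, 3, 21, 35, 27, 15, 10, 7, 4, 2, 20, 34, 26, 33]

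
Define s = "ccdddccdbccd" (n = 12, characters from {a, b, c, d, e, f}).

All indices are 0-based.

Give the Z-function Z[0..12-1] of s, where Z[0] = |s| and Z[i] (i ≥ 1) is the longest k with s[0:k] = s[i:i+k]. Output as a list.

[12, 1, 0, 0, 0, 3, 1, 0, 0, 3, 1, 0]

Z[0]=12
i=1: i≥r, start 0; Z[1]=1 grow→box=[1,2)
i=2: i≥r, start 0; Z[2]=0
i=3: i≥r, start 0; Z[3]=0
i=4: i≥r, start 0; Z[4]=0
i=5: i≥r, start 0; Z[5]=3 grow→box=[5,8)
i=6: min(r-i=2, Z[1]=1)=1; Z[6]=1
i=7: min(r-i=1, Z[2]=0)=0; Z[7]=0
i=8: i≥r, start 0; Z[8]=0
i=9: i≥r, start 0; Z[9]=3 grow→box=[9,12)
i=10: min(r-i=2, Z[1]=1)=1; Z[10]=1
i=11: min(r-i=1, Z[2]=0)=0; Z[11]=0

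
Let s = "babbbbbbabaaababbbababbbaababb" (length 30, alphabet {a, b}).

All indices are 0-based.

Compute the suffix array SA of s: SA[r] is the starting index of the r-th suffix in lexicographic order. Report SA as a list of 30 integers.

rank→(start, suffix):
  0 → (10, 'aaababbbababbbaababb')
  1 → (24, 'aababb')
  2 → (11, 'aababbbababbbaababb')
  3 → (8, 'abaaababbbababbbaababb')
  4 → (25, 'ababb')
  5 → (18, 'ababbbaababb')
  6 → (12, 'ababbbababbbaababb')
  7 → (27, 'abb')
  8 → (20, 'abbbaababb')
  9 → (14, 'abbbababbbaababb')
  10 → (1, 'abbbbbbabaaababbbababbbaababb')
  11 → (29, 'b')
  12 → (9, 'baaababbbababbbaababb')
  13 → (23, 'baababb')
  14 → (7, 'babaaababbbababbbaababb')
  15 → (17, 'bababbbaababb')
  16 → (26, 'babb')
  17 → (19, 'babbbaababb')
  18 → (13, 'babbbababbbaababb')
  19 → (0, 'babbbbbbabaaababbbababbbaababb')
  20 → (28, 'bb')
  21 → (22, 'bbaababb')
  22 → (6, 'bbabaaababbbababbbaababb')
  23 → (16, 'bbababbbaababb')
  24 → (21, 'bbbaababb')
  25 → (5, 'bbbabaaababbbababbbaababb')
  26 → (15, 'bbbababbbaababb')
  27 → (4, 'bbbbabaaababbbababbbaababb')
  28 → (3, 'bbbbbabaaababbbababbbaababb')
  29 → (2, 'bbbbbbabaaababbbababbbaababb')

[10, 24, 11, 8, 25, 18, 12, 27, 20, 14, 1, 29, 9, 23, 7, 17, 26, 19, 13, 0, 28, 22, 6, 16, 21, 5, 15, 4, 3, 2]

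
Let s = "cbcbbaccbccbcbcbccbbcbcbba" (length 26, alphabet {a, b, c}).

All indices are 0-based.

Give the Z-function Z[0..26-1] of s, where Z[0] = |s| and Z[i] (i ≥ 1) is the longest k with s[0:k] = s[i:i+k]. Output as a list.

[26, 0, 2, 0, 0, 0, 1, 3, 0, 1, 4, 0, 4, 0, 3, 0, 1, 2, 0, 0, 6, 0, 2, 0, 0, 0]

Z[0]=26
i=1: i≥r, start 0; Z[1]=0
i=2: i≥r, start 0; Z[2]=2 grow→box=[2,4)
i=3: min(r-i=1, Z[1]=0)=0; Z[3]=0
i=4: i≥r, start 0; Z[4]=0
i=5: i≥r, start 0; Z[5]=0
i=6: i≥r, start 0; Z[6]=1 grow→box=[6,7)
i=7: i≥r, start 0; Z[7]=3 grow→box=[7,10)
i=8: min(r-i=2, Z[1]=0)=0; Z[8]=0
i=9: min(r-i=1, Z[2]=2)=1; Z[9]=1
i=10: i≥r, start 0; Z[10]=4 grow→box=[10,14)
i=11: min(r-i=3, Z[1]=0)=0; Z[11]=0
i=12: min(r-i=2, Z[2]=2)=2; Z[12]=4 grow→box=[12,16)
i=13: min(r-i=3, Z[1]=0)=0; Z[13]=0
i=14: min(r-i=2, Z[2]=2)=2; Z[14]=3 grow→box=[14,17)
i=15: min(r-i=2, Z[1]=0)=0; Z[15]=0
i=16: min(r-i=1, Z[2]=2)=1; Z[16]=1
i=17: i≥r, start 0; Z[17]=2 grow→box=[17,19)
i=18: min(r-i=1, Z[1]=0)=0; Z[18]=0
i=19: i≥r, start 0; Z[19]=0
i=20: i≥r, start 0; Z[20]=6 grow→box=[20,26)
i=21: min(r-i=5, Z[1]=0)=0; Z[21]=0
i=22: min(r-i=4, Z[2]=2)=2; Z[22]=2
i=23: min(r-i=3, Z[3]=0)=0; Z[23]=0
i=24: min(r-i=2, Z[4]=0)=0; Z[24]=0
i=25: min(r-i=1, Z[5]=0)=0; Z[25]=0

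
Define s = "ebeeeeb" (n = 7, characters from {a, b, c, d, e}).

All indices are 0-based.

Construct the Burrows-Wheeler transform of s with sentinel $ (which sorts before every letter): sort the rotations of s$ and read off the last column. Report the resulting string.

beee$eeb

rank  rotation  last
    0  $ebeeeeb  b
    1  b$ebeeee  e
    2  beeeeb$e  e
    3  eb$ebeee  e
    4  ebeeeeb$  $
    5  eeb$ebee  e
    6  eeeb$ebe  e
    7  eeeeb$eb  b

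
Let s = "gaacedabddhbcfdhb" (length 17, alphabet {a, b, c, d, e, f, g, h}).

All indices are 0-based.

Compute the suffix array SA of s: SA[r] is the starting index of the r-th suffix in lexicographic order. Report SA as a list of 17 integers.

[1, 6, 2, 16, 11, 7, 3, 12, 5, 8, 14, 9, 4, 13, 0, 15, 10]

sorted suffixes:
  #0 SA[0]=1  'aacedabddhbcfdhb'
  #1 SA[1]=6  'abddhbcfdhb'
  #2 SA[2]=2  'acedabddhbcfdhb'
  #3 SA[3]=16  'b'
  #4 SA[4]=11  'bcfdhb'
  #5 SA[5]=7  'bddhbcfdhb'
  #6 SA[6]=3  'cedabddhbcfdhb'
  #7 SA[7]=12  'cfdhb'
  #8 SA[8]=5  'dabddhbcfdhb'
  #9 SA[9]=8  'ddhbcfdhb'
  #10 SA[10]=14  'dhb'
  #11 SA[11]=9  'dhbcfdhb'
  #12 SA[12]=4  'edabddhbcfdhb'
  #13 SA[13]=13  'fdhb'
  #14 SA[14]=0  'gaacedabddhbcfdhb'
  #15 SA[15]=15  'hb'
  #16 SA[16]=10  'hbcfdhb'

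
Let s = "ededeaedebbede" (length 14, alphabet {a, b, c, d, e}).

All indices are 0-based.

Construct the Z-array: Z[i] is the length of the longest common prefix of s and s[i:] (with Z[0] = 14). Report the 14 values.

Z[0]=14
i=1: outside box; Z[1]=0
i=2: outside box; Z[2]=3 scan→box=[2,5)
i=3: min(r-i=2, Z[1]=0)=0; Z[3]=0
i=4: min(r-i=1, Z[2]=3)=1; Z[4]=1
i=5: outside box; Z[5]=0
i=6: outside box; Z[6]=3 scan→box=[6,9)
i=7: min(r-i=2, Z[1]=0)=0; Z[7]=0
i=8: min(r-i=1, Z[2]=3)=1; Z[8]=1
i=9: outside box; Z[9]=0
i=10: outside box; Z[10]=0
i=11: outside box; Z[11]=3 scan→box=[11,14)
i=12: min(r-i=2, Z[1]=0)=0; Z[12]=0
i=13: min(r-i=1, Z[2]=3)=1; Z[13]=1

[14, 0, 3, 0, 1, 0, 3, 0, 1, 0, 0, 3, 0, 1]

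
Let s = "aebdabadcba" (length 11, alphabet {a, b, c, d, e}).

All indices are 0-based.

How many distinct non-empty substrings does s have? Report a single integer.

rank→(start, suffix):
  0 → (10, 'a')
  1 → (4, 'abadcba')
  2 → (6, 'adcba')
  3 → (0, 'aebdabadcba')
  4 → (9, 'ba')
  5 → (5, 'badcba')
  6 → (2, 'bdabadcba')
  7 → (8, 'cba')
  8 → (3, 'dabadcba')
  9 → (7, 'dcba')
  10 → (1, 'ebdabadcba')

SA = [10, 4, 6, 0, 9, 5, 2, 8, 3, 7, 1]
rank  pair      lcp
   1  s[10:],s[4:]  1  'a'
   2  s[4:],s[6:]  1  'a'
   3  s[6:],s[0:]  1  'a'
   4  s[0:],s[9:]  0  ''
   5  s[9:],s[5:]  2  'ba'
   6  s[5:],s[2:]  1  'b'
   7  s[2:],s[8:]  0  ''
   8  s[8:],s[3:]  0  ''
   9  s[3:],s[7:]  1  'd'
  10  s[7:],s[1:]  0  ''

n(n+1)/2 = 11·12/2 = 66
Σ LCP = 0 + 1 + 1 + 1 + 0 + 2 + 1 + 0 + 0 + 1 + 0 = 7
distinct = 66 − 7 = 59

59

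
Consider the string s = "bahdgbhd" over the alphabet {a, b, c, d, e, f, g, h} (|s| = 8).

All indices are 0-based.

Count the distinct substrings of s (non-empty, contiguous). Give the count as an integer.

32

sorted suffixes:
  #0 SA[0]=1  'ahdgbhd'
  #1 SA[1]=0  'bahdgbhd'
  #2 SA[2]=5  'bhd'
  #3 SA[3]=7  'd'
  #4 SA[4]=3  'dgbhd'
  #5 SA[5]=4  'gbhd'
  #6 SA[6]=6  'hd'
  #7 SA[7]=2  'hdgbhd'

SA = [1, 0, 5, 7, 3, 4, 6, 2]
rank  pair      lcp
   1  s[1:],s[0:]  0  ''
   2  s[0:],s[5:]  1  'b'
   3  s[5:],s[7:]  0  ''
   4  s[7:],s[3:]  1  'd'
   5  s[3:],s[4:]  0  ''
   6  s[4:],s[6:]  0  ''
   7  s[6:],s[2:]  2  'hd'

n(n+1)/2 = 8·9/2 = 36
Σ LCP = 0 + 0 + 1 + 0 + 1 + 0 + 0 + 2 = 4
distinct = 36 − 4 = 32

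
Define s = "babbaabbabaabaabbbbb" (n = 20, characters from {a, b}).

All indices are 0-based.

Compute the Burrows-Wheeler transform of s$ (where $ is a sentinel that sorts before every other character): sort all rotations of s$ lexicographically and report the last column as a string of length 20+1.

bbbbbabaababab$baabba

rank  rotation               last
    0  $babbaabbabaabaabbbbb  b
    1  aabaabbbbb$babbaabbab  b
    2  aabbabaabaabbbbb$babb  b
    3  aabbbbb$babbaabbabaab  b
    4  abaabaabbbbb$babbaabb  b
    5  abaabbbbb$babbaabbaba  a
    6  abbaabbabaabaabbbbb$b  b
    7  abbabaabaabbbbb$babba  a
    8  abbbbb$babbaabbabaaba  a
    9  b$babbaabbabaabaabbbb  b
   10  baabaabbbbb$babbaabba  a
   11  baabbabaabaabbbbb$bab  b
   12  baabbbbb$babbaabbabaa  a
   13  babaabaabbbbb$babbaab  b
   14  babbaabbabaabaabbbbb$  $
   15  bb$babbaabbabaabaabbb  b
   16  bbaabbabaabaabbbbb$ba  a
   17  bbabaabaabbbbb$babbaa  a
   18  bbb$babbaabbabaabaabb  b
   19  bbbb$babbaabbabaabaab  b
   20  bbbbb$babbaabbabaabaa  a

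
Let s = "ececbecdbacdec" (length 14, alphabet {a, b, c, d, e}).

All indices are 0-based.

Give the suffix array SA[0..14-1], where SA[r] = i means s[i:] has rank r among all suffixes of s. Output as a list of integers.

[9, 8, 4, 13, 3, 6, 10, 1, 7, 11, 12, 2, 5, 0]

sorted suffixes:
  #0 SA[0]=9  'acdec'
  #1 SA[1]=8  'bacdec'
  #2 SA[2]=4  'becdbacdec'
  #3 SA[3]=13  'c'
  #4 SA[4]=3  'cbecdbacdec'
  #5 SA[5]=6  'cdbacdec'
  #6 SA[6]=10  'cdec'
  #7 SA[7]=1  'cecbecdbacdec'
  #8 SA[8]=7  'dbacdec'
  #9 SA[9]=11  'dec'
  #10 SA[10]=12  'ec'
  #11 SA[11]=2  'ecbecdbacdec'
  #12 SA[12]=5  'ecdbacdec'
  #13 SA[13]=0  'ececbecdbacdec'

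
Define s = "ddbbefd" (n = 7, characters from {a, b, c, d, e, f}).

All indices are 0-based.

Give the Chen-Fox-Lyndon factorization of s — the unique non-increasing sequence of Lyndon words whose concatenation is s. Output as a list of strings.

["d", "d", "bbefd"]

emit factor 1: 'd' (i=0, period=1)
emit factor 2: 'd' (i=1, period=1)
emit factor 3: 'bbefd' (i=2, period=5)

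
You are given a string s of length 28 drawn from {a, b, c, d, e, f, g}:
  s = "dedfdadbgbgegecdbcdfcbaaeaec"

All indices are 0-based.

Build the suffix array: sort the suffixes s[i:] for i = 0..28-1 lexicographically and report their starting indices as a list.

[22, 5, 23, 25, 21, 16, 7, 9, 27, 20, 14, 17, 4, 15, 6, 0, 18, 2, 24, 26, 13, 1, 11, 19, 3, 8, 12, 10]

rank | idx | suffix
   0 |  22 | aaeaec
   1 |   5 | adbgbgegecdbcdfcbaaeaec
   2 |  23 | aeaec
   3 |  25 | aec
   4 |  21 | baaeaec
   5 |  16 | bcdfcbaaeaec
   6 |   7 | bgbgegecdbcdfcbaaeaec
   7 |   9 | bgegecdbcdfcbaaeaec
   8 |  27 | c
   9 |  20 | cbaaeaec
  10 |  14 | cdbcdfcbaaeaec
  11 |  17 | cdfcbaaeaec
  12 |   4 | dadbgbgegecdbcdfcbaaeaec
  13 |  15 | dbcdfcbaaeaec
  14 |   6 | dbgbgegecdbcdfcbaaeaec
  15 |   0 | dedfdadbgbgegecdbcdfcbaaeaec
  16 |  18 | dfcbaaeaec
  17 |   2 | dfdadbgbgegecdbcdfcbaaeaec
  18 |  24 | eaec
  19 |  26 | ec
  20 |  13 | ecdbcdfcbaaeaec
  21 |   1 | edfdadbgbgegecdbcdfcbaaeaec
  22 |  11 | egecdbcdfcbaaeaec
  23 |  19 | fcbaaeaec
  24 |   3 | fdadbgbgegecdbcdfcbaaeaec
  25 |   8 | gbgegecdbcdfcbaaeaec
  26 |  12 | gecdbcdfcbaaeaec
  27 |  10 | gegecdbcdfcbaaeaec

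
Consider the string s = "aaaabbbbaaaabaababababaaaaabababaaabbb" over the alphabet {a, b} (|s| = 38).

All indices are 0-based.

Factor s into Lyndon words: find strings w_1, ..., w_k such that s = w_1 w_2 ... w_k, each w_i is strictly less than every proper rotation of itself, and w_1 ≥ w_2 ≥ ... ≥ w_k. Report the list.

emit factor 1: 'aaaabbbb' (i=0, period=8)
emit factor 2: 'aaaabaabababab' (i=8, period=14)
emit factor 3: 'aaaaabababaaabbb' (i=22, period=16)

["aaaabbbb", "aaaabaabababab", "aaaaabababaaabbb"]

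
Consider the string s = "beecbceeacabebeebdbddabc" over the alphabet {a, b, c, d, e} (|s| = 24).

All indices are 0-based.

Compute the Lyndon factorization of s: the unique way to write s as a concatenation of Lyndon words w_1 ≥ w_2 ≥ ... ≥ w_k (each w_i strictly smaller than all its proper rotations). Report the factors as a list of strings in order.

emit factor 1: 'beec' (i=0, period=4)
emit factor 2: 'bcee' (i=4, period=4)
emit factor 3: 'ac' (i=8, period=2)
emit factor 4: 'abebeebdbdd' (i=10, period=11)
emit factor 5: 'abc' (i=21, period=3)

["beec", "bcee", "ac", "abebeebdbdd", "abc"]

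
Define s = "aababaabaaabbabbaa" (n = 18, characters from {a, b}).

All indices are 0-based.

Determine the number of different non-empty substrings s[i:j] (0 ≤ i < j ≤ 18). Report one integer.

rank | idx | suffix
   0 |  17 | a
   1 |  16 | aa
   2 |   8 | aaabbabbaa
   3 |   5 | aabaaabbabbaa
   4 |   0 | aababaabaaabbabbaa
   5 |   9 | aabbabbaa
   6 |   6 | abaaabbabbaa
   7 |   3 | abaabaaabbabbaa
   8 |   1 | ababaabaaabbabbaa
   9 |  13 | abbaa
  10 |  10 | abbabbaa
  11 |  15 | baa
  12 |   7 | baaabbabbaa
  13 |   4 | baabaaabbabbaa
  14 |   2 | babaabaaabbabbaa
  15 |  12 | babbaa
  16 |  14 | bbaa
  17 |  11 | bbabbaa

SA = [17, 16, 8, 5, 0, 9, 6, 3, 1, 13, 10, 15, 7, 4, 2, 12, 14, 11]
[i] adj suffixes → lcp
  [1] 17/16 → 1 ('a')
  [2] 16/8 → 2 ('aa')
  [3] 8/5 → 2 ('aa')
  [4] 5/0 → 4 ('aaba')
  [5] 0/9 → 3 ('aab')
  [6] 9/6 → 1 ('a')
  [7] 6/3 → 4 ('abaa')
  [8] 3/1 → 3 ('aba')
  [9] 1/13 → 2 ('ab')
  [10] 13/10 → 4 ('abba')
  [11] 10/15 → 0 ('')
  [12] 15/7 → 3 ('baa')
  [13] 7/4 → 3 ('baa')
  [14] 4/2 → 2 ('ba')
  [15] 2/12 → 3 ('bab')
  [16] 12/14 → 1 ('b')
  [17] 14/11 → 3 ('bba')

n(n+1)/2 = 18·19/2 = 171
Σ LCP = 0 + 1 + 2 + 2 + 4 + 3 + 1 + 4 + 3 + 2 + 4 + 0 + 3 + 3 + 2 + 3 + 1 + 3 = 41
distinct = 171 − 41 = 130

130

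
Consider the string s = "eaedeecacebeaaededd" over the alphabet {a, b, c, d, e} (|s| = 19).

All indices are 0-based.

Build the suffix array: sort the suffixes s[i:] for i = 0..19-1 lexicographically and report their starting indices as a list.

[12, 7, 13, 1, 10, 6, 8, 18, 17, 15, 3, 11, 0, 9, 5, 16, 14, 2, 4]

sorted suffixes:
  #0 SA[0]=12  'aaededd'
  #1 SA[1]=7  'acebeaaededd'
  #2 SA[2]=13  'aededd'
  #3 SA[3]=1  'aedeecacebeaaededd'
  #4 SA[4]=10  'beaaededd'
  #5 SA[5]=6  'cacebeaaededd'
  #6 SA[6]=8  'cebeaaededd'
  #7 SA[7]=18  'd'
  #8 SA[8]=17  'dd'
  #9 SA[9]=15  'dedd'
  #10 SA[10]=3  'deecacebeaaededd'
  #11 SA[11]=11  'eaaededd'
  #12 SA[12]=0  'eaedeecacebeaaededd'
  #13 SA[13]=9  'ebeaaededd'
  #14 SA[14]=5  'ecacebeaaededd'
  #15 SA[15]=16  'edd'
  #16 SA[16]=14  'ededd'
  #17 SA[17]=2  'edeecacebeaaededd'
  #18 SA[18]=4  'eecacebeaaededd'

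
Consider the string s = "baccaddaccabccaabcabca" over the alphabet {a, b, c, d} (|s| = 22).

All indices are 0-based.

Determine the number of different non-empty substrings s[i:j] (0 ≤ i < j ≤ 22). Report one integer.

rank | idx | suffix
   0 |  21 | a
   1 |  14 | aabcabca
   2 |  18 | abca
   3 |  15 | abcabca
   4 |  10 | abccaabcabca
   5 |   7 | accabccaabcabca
   6 |   1 | accaddaccabccaabcabca
   7 |   4 | addaccabccaabcabca
   8 |   0 | baccaddaccabccaabcabca
   9 |  19 | bca
  10 |  16 | bcabca
  11 |  11 | bccaabcabca
  12 |  20 | ca
  13 |  13 | caabcabca
  14 |  17 | cabca
  15 |   9 | cabccaabcabca
  16 |   3 | caddaccabccaabcabca
  17 |  12 | ccaabcabca
  18 |   8 | ccabccaabcabca
  19 |   2 | ccaddaccabccaabcabca
  20 |   6 | daccabccaabcabca
  21 |   5 | ddaccabccaabcabca

SA = [21, 14, 18, 15, 10, 7, 1, 4, 0, 19, 16, 11, 20, 13, 17, 9, 3, 12, 8, 2, 6, 5]
rank  pair      lcp
   1  s[21:],s[14:]  1  'a'
   2  s[14:],s[18:]  1  'a'
   3  s[18:],s[15:]  4  'abca'
   4  s[15:],s[10:]  3  'abc'
   5  s[10:],s[7:]  1  'a'
   6  s[7:],s[1:]  4  'acca'
   7  s[1:],s[4:]  1  'a'
   8  s[4:],s[0:]  0  ''
   9  s[0:],s[19:]  1  'b'
  10  s[19:],s[16:]  3  'bca'
  11  s[16:],s[11:]  2  'bc'
  12  s[11:],s[20:]  0  ''
  13  s[20:],s[13:]  2  'ca'
  14  s[13:],s[17:]  2  'ca'
  15  s[17:],s[9:]  4  'cabc'
  16  s[9:],s[3:]  2  'ca'
  17  s[3:],s[12:]  1  'c'
  18  s[12:],s[8:]  3  'cca'
  19  s[8:],s[2:]  3  'cca'
  20  s[2:],s[6:]  0  ''
  21  s[6:],s[5:]  1  'd'

n(n+1)/2 = 22·23/2 = 253
Σ LCP = 0 + 1 + 1 + 4 + 3 + 1 + 4 + 1 + 0 + 1 + 3 + 2 + 0 + 2 + 2 + 4 + 2 + 1 + 3 + 3 + 0 + 1 = 39
distinct = 253 − 39 = 214

214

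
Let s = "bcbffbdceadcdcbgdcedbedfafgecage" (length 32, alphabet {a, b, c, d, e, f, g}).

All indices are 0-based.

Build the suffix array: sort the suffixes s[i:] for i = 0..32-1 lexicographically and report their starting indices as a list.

rank | idx | suffix
   0 |   9 | adcdcbgdcedbedfafgecage
   1 |  24 | afgecage
   2 |  29 | age
   3 |   0 | bcbffbdceadcdcbgdcedbedfafgecage
   4 |   5 | bdceadcdcbgdcedbedfafgecage
   5 |  20 | bedfafgecage
   6 |   2 | bffbdceadcdcbgdcedbedfafgecage
   7 |  14 | bgdcedbedfafgecage
   8 |  28 | cage
   9 |   1 | cbffbdceadcdcbgdcedbedfafgecage
  10 |  13 | cbgdcedbedfafgecage
  11 |  11 | cdcbgdcedbedfafgecage
  12 |   7 | ceadcdcbgdcedbedfafgecage
  13 |  17 | cedbedfafgecage
  14 |  19 | dbedfafgecage
  15 |  12 | dcbgdcedbedfafgecage
  16 |  10 | dcdcbgdcedbedfafgecage
  17 |   6 | dceadcdcbgdcedbedfafgecage
  18 |  16 | dcedbedfafgecage
  19 |  22 | dfafgecage
  20 |  31 | e
  21 |   8 | eadcdcbgdcedbedfafgecage
  22 |  27 | ecage
  23 |  18 | edbedfafgecage
  24 |  21 | edfafgecage
  25 |  23 | fafgecage
  26 |   4 | fbdceadcdcbgdcedbedfafgecage
  27 |   3 | ffbdceadcdcbgdcedbedfafgecage
  28 |  25 | fgecage
  29 |  15 | gdcedbedfafgecage
  30 |  30 | ge
  31 |  26 | gecage

[9, 24, 29, 0, 5, 20, 2, 14, 28, 1, 13, 11, 7, 17, 19, 12, 10, 6, 16, 22, 31, 8, 27, 18, 21, 23, 4, 3, 25, 15, 30, 26]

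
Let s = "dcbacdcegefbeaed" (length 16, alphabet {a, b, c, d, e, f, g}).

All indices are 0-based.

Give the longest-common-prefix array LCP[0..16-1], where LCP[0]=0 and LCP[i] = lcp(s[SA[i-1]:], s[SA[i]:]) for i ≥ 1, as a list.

rank→(start, suffix):
  0 → (3, 'acdcegefbeaed')
  1 → (13, 'aed')
  2 → (2, 'bacdcegefbeaed')
  3 → (11, 'beaed')
  4 → (1, 'cbacdcegefbeaed')
  5 → (4, 'cdcegefbeaed')
  6 → (6, 'cegefbeaed')
  7 → (15, 'd')
  8 → (0, 'dcbacdcegefbeaed')
  9 → (5, 'dcegefbeaed')
  10 → (12, 'eaed')
  11 → (14, 'ed')
  12 → (9, 'efbeaed')
  13 → (7, 'egefbeaed')
  14 → (10, 'fbeaed')
  15 → (8, 'gefbeaed')

SA = [3, 13, 2, 11, 1, 4, 6, 15, 0, 5, 12, 14, 9, 7, 10, 8]
i: (SA[i-1],SA[i]) lcp shared
  1: (3,13) 1 'a'
  2: (13,2) 0 ''
  3: (2,11) 1 'b'
  4: (11,1) 0 ''
  5: (1,4) 1 'c'
  6: (4,6) 1 'c'
  7: (6,15) 0 ''
  8: (15,0) 1 'd'
  9: (0,5) 2 'dc'
  10: (5,12) 0 ''
  11: (12,14) 1 'e'
  12: (14,9) 1 'e'
  13: (9,7) 1 'e'
  14: (7,10) 0 ''
  15: (10,8) 0 ''

[0, 1, 0, 1, 0, 1, 1, 0, 1, 2, 0, 1, 1, 1, 0, 0]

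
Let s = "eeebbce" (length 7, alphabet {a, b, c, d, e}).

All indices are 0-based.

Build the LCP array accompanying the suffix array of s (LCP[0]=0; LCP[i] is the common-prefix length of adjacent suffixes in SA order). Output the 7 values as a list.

[0, 1, 0, 0, 1, 1, 2]

rank→(start, suffix):
  0 → (3, 'bbce')
  1 → (4, 'bce')
  2 → (5, 'ce')
  3 → (6, 'e')
  4 → (2, 'ebbce')
  5 → (1, 'eebbce')
  6 → (0, 'eeebbce')

SA = [3, 4, 5, 6, 2, 1, 0]
rank  pair      lcp
   1  s[3:],s[4:]  1  'b'
   2  s[4:],s[5:]  0  ''
   3  s[5:],s[6:]  0  ''
   4  s[6:],s[2:]  1  'e'
   5  s[2:],s[1:]  1  'e'
   6  s[1:],s[0:]  2  'ee'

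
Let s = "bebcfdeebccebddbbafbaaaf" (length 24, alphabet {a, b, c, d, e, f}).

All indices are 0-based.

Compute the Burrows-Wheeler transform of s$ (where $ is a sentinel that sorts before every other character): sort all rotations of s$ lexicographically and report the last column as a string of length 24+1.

fbaabfbdeee$bcbdbfebcdaac

rank  rotation                   last
    0  $bebcfdeebccebddbbafbaaaf  f
    1  aaaf$bebcfdeebccebddbbafb  b
    2  aaf$bebcfdeebccebddbbafba  a
    3  af$bebcfdeebccebddbbafbaa  a
    4  afbaaaf$bebcfdeebccebddbb  b
    5  baaaf$bebcfdeebccebddbbaf  f
    6  bafbaaaf$bebcfdeebccebddb  b
    7  bbafbaaaf$bebcfdeebccebdd  d
    8  bccebddbbafbaaaf$bebcfdee  e
    9  bcfdeebccebddbbafbaaaf$be  e
   10  bddbbafbaaaf$bebcfdeebcce  e
   11  bebcfdeebccebddbbafbaaaf$  $
   12  ccebddbbafbaaaf$bebcfdeeb  b
   13  cebddbbafbaaaf$bebcfdeebc  c
   14  cfdeebccebddbbafbaaaf$beb  b
   15  dbbafbaaaf$bebcfdeebccebd  d
   16  ddbbafbaaaf$bebcfdeebcceb  b
   17  deebccebddbbafbaaaf$bebcf  f
   18  ebccebddbbafbaaaf$bebcfde  e
   19  ebcfdeebccebddbbafbaaaf$b  b
   20  ebddbbafbaaaf$bebcfdeebcc  c
   21  eebccebddbbafbaaaf$bebcfd  d
   22  f$bebcfdeebccebddbbafbaaa  a
   23  fbaaaf$bebcfdeebccebddbba  a
   24  fdeebccebddbbafbaaaf$bebc  c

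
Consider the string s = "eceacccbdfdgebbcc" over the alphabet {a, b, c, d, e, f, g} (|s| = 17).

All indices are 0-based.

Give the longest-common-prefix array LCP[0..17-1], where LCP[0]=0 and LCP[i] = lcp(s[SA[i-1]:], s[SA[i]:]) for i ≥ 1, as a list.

rank→(start, suffix):
  0 → (3, 'acccbdfdgebbcc')
  1 → (13, 'bbcc')
  2 → (14, 'bcc')
  3 → (7, 'bdfdgebbcc')
  4 → (16, 'c')
  5 → (6, 'cbdfdgebbcc')
  6 → (15, 'cc')
  7 → (5, 'ccbdfdgebbcc')
  8 → (4, 'cccbdfdgebbcc')
  9 → (1, 'ceacccbdfdgebbcc')
  10 → (8, 'dfdgebbcc')
  11 → (10, 'dgebbcc')
  12 → (2, 'eacccbdfdgebbcc')
  13 → (12, 'ebbcc')
  14 → (0, 'eceacccbdfdgebbcc')
  15 → (9, 'fdgebbcc')
  16 → (11, 'gebbcc')

SA = [3, 13, 14, 7, 16, 6, 15, 5, 4, 1, 8, 10, 2, 12, 0, 9, 11]
rank  pair      lcp
   1  s[3:],s[13:]  0  ''
   2  s[13:],s[14:]  1  'b'
   3  s[14:],s[7:]  1  'b'
   4  s[7:],s[16:]  0  ''
   5  s[16:],s[6:]  1  'c'
   6  s[6:],s[15:]  1  'c'
   7  s[15:],s[5:]  2  'cc'
   8  s[5:],s[4:]  2  'cc'
   9  s[4:],s[1:]  1  'c'
  10  s[1:],s[8:]  0  ''
  11  s[8:],s[10:]  1  'd'
  12  s[10:],s[2:]  0  ''
  13  s[2:],s[12:]  1  'e'
  14  s[12:],s[0:]  1  'e'
  15  s[0:],s[9:]  0  ''
  16  s[9:],s[11:]  0  ''

[0, 0, 1, 1, 0, 1, 1, 2, 2, 1, 0, 1, 0, 1, 1, 0, 0]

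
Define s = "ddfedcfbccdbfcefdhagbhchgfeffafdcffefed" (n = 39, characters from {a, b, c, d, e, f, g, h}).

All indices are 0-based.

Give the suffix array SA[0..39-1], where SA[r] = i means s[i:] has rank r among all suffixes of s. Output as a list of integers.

sorted suffixes:
  #0 SA[0]=29  'afdcffefed'
  #1 SA[1]=18  'agbhchgfeffafdcffefed'
  #2 SA[2]=7  'bccdbfcefdhagbhchgfeffafdcffefed'
  #3 SA[3]=11  'bfcefdhagbhchgfeffafdcffefed'
  #4 SA[4]=20  'bhchgfeffafdcffefed'
  #5 SA[5]=8  'ccdbfcefdhagbhchgfeffafdcffefed'
  #6 SA[6]=9  'cdbfcefdhagbhchgfeffafdcffefed'
  #7 SA[7]=13  'cefdhagbhchgfeffafdcffefed'
  #8 SA[8]=5  'cfbccdbfcefdhagbhchgfeffafdcffefed'
  #9 SA[9]=32  'cffefed'
  #10 SA[10]=22  'chgfeffafdcffefed'
  #11 SA[11]=38  'd'
  #12 SA[12]=10  'dbfcefdhagbhchgfeffafdcffefed'
  #13 SA[13]=4  'dcfbccdbfcefdhagbhchgfeffafdcffefed'
  #14 SA[14]=31  'dcffefed'
  #15 SA[15]=0  'ddfedcfbccdbfcefdhagbhchgfeffafdcffefed'
  #16 SA[16]=1  'dfedcfbccdbfcefdhagbhchgfeffafdcffefed'
  #17 SA[17]=16  'dhagbhchgfeffafdcffefed'
  #18 SA[18]=37  'ed'
  #19 SA[19]=3  'edcfbccdbfcefdhagbhchgfeffafdcffefed'
  #20 SA[20]=14  'efdhagbhchgfeffafdcffefed'
  #21 SA[21]=35  'efed'
  #22 SA[22]=26  'effafdcffefed'
  #23 SA[23]=28  'fafdcffefed'
  #24 SA[24]=6  'fbccdbfcefdhagbhchgfeffafdcffefed'
  #25 SA[25]=12  'fcefdhagbhchgfeffafdcffefed'
  #26 SA[26]=30  'fdcffefed'
  #27 SA[27]=15  'fdhagbhchgfeffafdcffefed'
  #28 SA[28]=36  'fed'
  #29 SA[29]=2  'fedcfbccdbfcefdhagbhchgfeffafdcffefed'
  #30 SA[30]=34  'fefed'
  #31 SA[31]=25  'feffafdcffefed'
  #32 SA[32]=27  'ffafdcffefed'
  #33 SA[33]=33  'ffefed'
  #34 SA[34]=19  'gbhchgfeffafdcffefed'
  #35 SA[35]=24  'gfeffafdcffefed'
  #36 SA[36]=17  'hagbhchgfeffafdcffefed'
  #37 SA[37]=21  'hchgfeffafdcffefed'
  #38 SA[38]=23  'hgfeffafdcffefed'

[29, 18, 7, 11, 20, 8, 9, 13, 5, 32, 22, 38, 10, 4, 31, 0, 1, 16, 37, 3, 14, 35, 26, 28, 6, 12, 30, 15, 36, 2, 34, 25, 27, 33, 19, 24, 17, 21, 23]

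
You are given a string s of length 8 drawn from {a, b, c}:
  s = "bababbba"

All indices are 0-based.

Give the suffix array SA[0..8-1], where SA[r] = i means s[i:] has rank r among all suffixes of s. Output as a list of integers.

[7, 1, 3, 6, 0, 2, 5, 4]

rank | idx | suffix
   0 |   7 | a
   1 |   1 | ababbba
   2 |   3 | abbba
   3 |   6 | ba
   4 |   0 | bababbba
   5 |   2 | babbba
   6 |   5 | bba
   7 |   4 | bbba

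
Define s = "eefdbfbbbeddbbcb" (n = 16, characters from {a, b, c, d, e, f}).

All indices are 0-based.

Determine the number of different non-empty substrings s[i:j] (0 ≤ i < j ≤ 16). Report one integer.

sorted suffixes:
  #0 SA[0]=15  'b'
  #1 SA[1]=6  'bbbeddbbcb'
  #2 SA[2]=12  'bbcb'
  #3 SA[3]=7  'bbeddbbcb'
  #4 SA[4]=13  'bcb'
  #5 SA[5]=8  'beddbbcb'
  #6 SA[6]=4  'bfbbbeddbbcb'
  #7 SA[7]=14  'cb'
  #8 SA[8]=11  'dbbcb'
  #9 SA[9]=3  'dbfbbbeddbbcb'
  #10 SA[10]=10  'ddbbcb'
  #11 SA[11]=9  'eddbbcb'
  #12 SA[12]=0  'eefdbfbbbeddbbcb'
  #13 SA[13]=1  'efdbfbbbeddbbcb'
  #14 SA[14]=5  'fbbbeddbbcb'
  #15 SA[15]=2  'fdbfbbbeddbbcb'

SA = [15, 6, 12, 7, 13, 8, 4, 14, 11, 3, 10, 9, 0, 1, 5, 2]
[i] adj suffixes → lcp
  [1] 15/6 → 1 ('b')
  [2] 6/12 → 2 ('bb')
  [3] 12/7 → 2 ('bb')
  [4] 7/13 → 1 ('b')
  [5] 13/8 → 1 ('b')
  [6] 8/4 → 1 ('b')
  [7] 4/14 → 0 ('')
  [8] 14/11 → 0 ('')
  [9] 11/3 → 2 ('db')
  [10] 3/10 → 1 ('d')
  [11] 10/9 → 0 ('')
  [12] 9/0 → 1 ('e')
  [13] 0/1 → 1 ('e')
  [14] 1/5 → 0 ('')
  [15] 5/2 → 1 ('f')

n(n+1)/2 = 16·17/2 = 136
Σ LCP = 0 + 1 + 2 + 2 + 1 + 1 + 1 + 0 + 0 + 2 + 1 + 0 + 1 + 1 + 0 + 1 = 14
distinct = 136 − 14 = 122

122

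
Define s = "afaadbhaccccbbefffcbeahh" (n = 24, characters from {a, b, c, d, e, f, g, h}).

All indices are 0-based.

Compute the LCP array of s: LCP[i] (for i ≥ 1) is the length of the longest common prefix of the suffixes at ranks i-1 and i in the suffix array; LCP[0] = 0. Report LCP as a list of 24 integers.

rank | idx | suffix
   0 |   2 | aadbhaccccbbefffcbeahh
   1 |   7 | accccbbefffcbeahh
   2 |   3 | adbhaccccbbefffcbeahh
   3 |   0 | afaadbhaccccbbefffcbeahh
   4 |  21 | ahh
   5 |  12 | bbefffcbeahh
   6 |  19 | beahh
   7 |  13 | befffcbeahh
   8 |   5 | bhaccccbbefffcbeahh
   9 |  11 | cbbefffcbeahh
  10 |  18 | cbeahh
  11 |  10 | ccbbefffcbeahh
  12 |   9 | cccbbefffcbeahh
  13 |   8 | ccccbbefffcbeahh
  14 |   4 | dbhaccccbbefffcbeahh
  15 |  20 | eahh
  16 |  14 | efffcbeahh
  17 |   1 | faadbhaccccbbefffcbeahh
  18 |  17 | fcbeahh
  19 |  16 | ffcbeahh
  20 |  15 | fffcbeahh
  21 |  23 | h
  22 |   6 | haccccbbefffcbeahh
  23 |  22 | hh

SA = [2, 7, 3, 0, 21, 12, 19, 13, 5, 11, 18, 10, 9, 8, 4, 20, 14, 1, 17, 16, 15, 23, 6, 22]
i: (SA[i-1],SA[i]) lcp shared
  1: (2,7) 1 'a'
  2: (7,3) 1 'a'
  3: (3,0) 1 'a'
  4: (0,21) 1 'a'
  5: (21,12) 0 ''
  6: (12,19) 1 'b'
  7: (19,13) 2 'be'
  8: (13,5) 1 'b'
  9: (5,11) 0 ''
  10: (11,18) 2 'cb'
  11: (18,10) 1 'c'
  12: (10,9) 2 'cc'
  13: (9,8) 3 'ccc'
  14: (8,4) 0 ''
  15: (4,20) 0 ''
  16: (20,14) 1 'e'
  17: (14,1) 0 ''
  18: (1,17) 1 'f'
  19: (17,16) 1 'f'
  20: (16,15) 2 'ff'
  21: (15,23) 0 ''
  22: (23,6) 1 'h'
  23: (6,22) 1 'h'

[0, 1, 1, 1, 1, 0, 1, 2, 1, 0, 2, 1, 2, 3, 0, 0, 1, 0, 1, 1, 2, 0, 1, 1]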